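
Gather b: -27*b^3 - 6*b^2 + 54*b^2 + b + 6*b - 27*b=-27*b^3 + 48*b^2 - 20*b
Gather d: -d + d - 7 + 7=0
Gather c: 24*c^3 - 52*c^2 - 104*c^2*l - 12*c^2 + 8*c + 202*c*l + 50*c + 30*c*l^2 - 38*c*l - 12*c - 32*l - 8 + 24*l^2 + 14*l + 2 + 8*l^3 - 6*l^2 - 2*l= 24*c^3 + c^2*(-104*l - 64) + c*(30*l^2 + 164*l + 46) + 8*l^3 + 18*l^2 - 20*l - 6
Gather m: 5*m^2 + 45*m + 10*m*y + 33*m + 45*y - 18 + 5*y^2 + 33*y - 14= 5*m^2 + m*(10*y + 78) + 5*y^2 + 78*y - 32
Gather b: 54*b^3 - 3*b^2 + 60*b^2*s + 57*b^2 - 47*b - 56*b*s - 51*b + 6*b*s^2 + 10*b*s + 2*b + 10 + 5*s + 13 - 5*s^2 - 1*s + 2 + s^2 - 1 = 54*b^3 + b^2*(60*s + 54) + b*(6*s^2 - 46*s - 96) - 4*s^2 + 4*s + 24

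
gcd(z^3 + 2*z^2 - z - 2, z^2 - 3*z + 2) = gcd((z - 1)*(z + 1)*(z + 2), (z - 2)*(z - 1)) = z - 1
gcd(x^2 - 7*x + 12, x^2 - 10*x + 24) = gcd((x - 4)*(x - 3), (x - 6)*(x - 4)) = x - 4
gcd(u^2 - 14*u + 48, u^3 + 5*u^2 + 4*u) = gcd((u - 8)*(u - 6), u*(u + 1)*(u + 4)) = 1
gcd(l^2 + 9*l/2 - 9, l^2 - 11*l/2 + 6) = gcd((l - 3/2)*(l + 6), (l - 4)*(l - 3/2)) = l - 3/2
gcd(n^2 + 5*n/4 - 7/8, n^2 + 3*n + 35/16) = n + 7/4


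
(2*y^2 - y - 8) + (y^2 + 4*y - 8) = 3*y^2 + 3*y - 16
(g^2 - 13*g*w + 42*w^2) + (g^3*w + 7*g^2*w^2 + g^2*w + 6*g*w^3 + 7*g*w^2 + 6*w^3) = g^3*w + 7*g^2*w^2 + g^2*w + g^2 + 6*g*w^3 + 7*g*w^2 - 13*g*w + 6*w^3 + 42*w^2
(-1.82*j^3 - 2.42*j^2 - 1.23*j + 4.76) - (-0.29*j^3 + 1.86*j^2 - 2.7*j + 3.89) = -1.53*j^3 - 4.28*j^2 + 1.47*j + 0.87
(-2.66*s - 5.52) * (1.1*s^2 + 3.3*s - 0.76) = -2.926*s^3 - 14.85*s^2 - 16.1944*s + 4.1952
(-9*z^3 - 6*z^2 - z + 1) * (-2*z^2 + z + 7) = 18*z^5 + 3*z^4 - 67*z^3 - 45*z^2 - 6*z + 7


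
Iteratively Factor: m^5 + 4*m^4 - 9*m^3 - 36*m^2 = (m)*(m^4 + 4*m^3 - 9*m^2 - 36*m) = m^2*(m^3 + 4*m^2 - 9*m - 36) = m^2*(m - 3)*(m^2 + 7*m + 12) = m^2*(m - 3)*(m + 4)*(m + 3)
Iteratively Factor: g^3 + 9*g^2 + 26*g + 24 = (g + 3)*(g^2 + 6*g + 8) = (g + 2)*(g + 3)*(g + 4)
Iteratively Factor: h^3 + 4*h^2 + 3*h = (h + 3)*(h^2 + h) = (h + 1)*(h + 3)*(h)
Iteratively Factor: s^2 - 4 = (s + 2)*(s - 2)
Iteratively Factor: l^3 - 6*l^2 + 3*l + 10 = (l - 2)*(l^2 - 4*l - 5) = (l - 2)*(l + 1)*(l - 5)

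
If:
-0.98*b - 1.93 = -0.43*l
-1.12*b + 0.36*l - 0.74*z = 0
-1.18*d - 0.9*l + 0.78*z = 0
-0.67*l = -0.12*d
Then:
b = -1.84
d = 1.70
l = 0.30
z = 2.93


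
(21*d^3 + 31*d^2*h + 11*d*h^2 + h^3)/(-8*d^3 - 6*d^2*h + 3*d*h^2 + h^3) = (-21*d^2 - 10*d*h - h^2)/(8*d^2 - 2*d*h - h^2)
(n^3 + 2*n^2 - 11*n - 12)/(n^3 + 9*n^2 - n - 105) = (n^2 + 5*n + 4)/(n^2 + 12*n + 35)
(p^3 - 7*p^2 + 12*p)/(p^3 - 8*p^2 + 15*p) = (p - 4)/(p - 5)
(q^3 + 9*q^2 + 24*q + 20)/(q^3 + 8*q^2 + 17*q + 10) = (q + 2)/(q + 1)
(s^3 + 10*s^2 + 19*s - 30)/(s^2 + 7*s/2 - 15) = 2*(s^2 + 4*s - 5)/(2*s - 5)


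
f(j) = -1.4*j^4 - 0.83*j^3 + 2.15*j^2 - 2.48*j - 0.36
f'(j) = -5.6*j^3 - 2.49*j^2 + 4.3*j - 2.48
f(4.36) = -545.00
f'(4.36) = -495.20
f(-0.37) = 0.87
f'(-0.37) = -4.13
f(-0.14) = 0.03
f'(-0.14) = -3.12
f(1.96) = -23.87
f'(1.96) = -45.78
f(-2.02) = -3.05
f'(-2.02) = 24.83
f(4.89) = -858.63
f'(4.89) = -695.80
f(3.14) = -148.74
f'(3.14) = -186.90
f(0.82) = -2.04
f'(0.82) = -3.72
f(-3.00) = -64.56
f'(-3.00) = 113.41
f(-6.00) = -1543.20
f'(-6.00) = 1091.68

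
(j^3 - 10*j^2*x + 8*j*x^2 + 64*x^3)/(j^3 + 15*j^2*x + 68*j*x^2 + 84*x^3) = (j^2 - 12*j*x + 32*x^2)/(j^2 + 13*j*x + 42*x^2)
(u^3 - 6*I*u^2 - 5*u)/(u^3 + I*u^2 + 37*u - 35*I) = u/(u + 7*I)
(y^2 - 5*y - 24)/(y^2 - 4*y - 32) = (y + 3)/(y + 4)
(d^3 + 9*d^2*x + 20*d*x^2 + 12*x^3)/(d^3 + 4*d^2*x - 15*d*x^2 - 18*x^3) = (-d - 2*x)/(-d + 3*x)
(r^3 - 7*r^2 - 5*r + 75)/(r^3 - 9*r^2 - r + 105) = (r - 5)/(r - 7)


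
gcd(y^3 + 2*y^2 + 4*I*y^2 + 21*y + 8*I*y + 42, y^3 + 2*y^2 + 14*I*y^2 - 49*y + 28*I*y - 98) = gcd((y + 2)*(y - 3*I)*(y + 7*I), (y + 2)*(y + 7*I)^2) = y^2 + y*(2 + 7*I) + 14*I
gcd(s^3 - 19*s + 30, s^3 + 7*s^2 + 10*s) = s + 5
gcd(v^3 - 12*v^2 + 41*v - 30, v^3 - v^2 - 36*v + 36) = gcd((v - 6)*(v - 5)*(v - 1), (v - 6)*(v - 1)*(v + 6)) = v^2 - 7*v + 6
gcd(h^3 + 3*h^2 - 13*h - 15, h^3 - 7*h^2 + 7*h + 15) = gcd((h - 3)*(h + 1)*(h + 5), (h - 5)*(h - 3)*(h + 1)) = h^2 - 2*h - 3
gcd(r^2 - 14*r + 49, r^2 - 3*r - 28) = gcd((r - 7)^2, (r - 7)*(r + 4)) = r - 7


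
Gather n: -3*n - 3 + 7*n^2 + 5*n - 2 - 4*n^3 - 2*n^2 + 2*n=-4*n^3 + 5*n^2 + 4*n - 5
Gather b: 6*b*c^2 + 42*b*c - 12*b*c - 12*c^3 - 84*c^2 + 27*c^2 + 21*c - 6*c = b*(6*c^2 + 30*c) - 12*c^3 - 57*c^2 + 15*c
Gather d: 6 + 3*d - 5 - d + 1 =2*d + 2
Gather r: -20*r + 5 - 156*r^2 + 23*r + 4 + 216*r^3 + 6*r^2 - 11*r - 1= 216*r^3 - 150*r^2 - 8*r + 8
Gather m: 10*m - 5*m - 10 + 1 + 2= 5*m - 7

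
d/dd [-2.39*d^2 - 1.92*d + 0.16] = -4.78*d - 1.92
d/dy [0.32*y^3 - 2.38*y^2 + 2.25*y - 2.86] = 0.96*y^2 - 4.76*y + 2.25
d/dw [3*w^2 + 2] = 6*w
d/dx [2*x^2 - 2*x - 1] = 4*x - 2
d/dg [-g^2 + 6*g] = 6 - 2*g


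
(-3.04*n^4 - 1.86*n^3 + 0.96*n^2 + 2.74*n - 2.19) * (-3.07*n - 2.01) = 9.3328*n^5 + 11.8206*n^4 + 0.7914*n^3 - 10.3414*n^2 + 1.2159*n + 4.4019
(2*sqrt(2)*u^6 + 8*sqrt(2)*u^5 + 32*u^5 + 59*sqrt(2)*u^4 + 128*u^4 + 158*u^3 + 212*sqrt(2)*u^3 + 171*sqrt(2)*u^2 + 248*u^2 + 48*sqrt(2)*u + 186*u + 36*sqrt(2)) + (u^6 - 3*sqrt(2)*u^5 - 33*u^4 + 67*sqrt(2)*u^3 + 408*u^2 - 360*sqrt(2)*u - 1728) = u^6 + 2*sqrt(2)*u^6 + 5*sqrt(2)*u^5 + 32*u^5 + 59*sqrt(2)*u^4 + 95*u^4 + 158*u^3 + 279*sqrt(2)*u^3 + 171*sqrt(2)*u^2 + 656*u^2 - 312*sqrt(2)*u + 186*u - 1728 + 36*sqrt(2)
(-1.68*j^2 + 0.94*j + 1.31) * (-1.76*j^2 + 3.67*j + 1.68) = 2.9568*j^4 - 7.82*j^3 - 1.6782*j^2 + 6.3869*j + 2.2008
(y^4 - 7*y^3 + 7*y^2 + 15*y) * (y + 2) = y^5 - 5*y^4 - 7*y^3 + 29*y^2 + 30*y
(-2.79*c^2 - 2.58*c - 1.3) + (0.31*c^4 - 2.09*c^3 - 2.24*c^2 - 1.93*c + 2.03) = 0.31*c^4 - 2.09*c^3 - 5.03*c^2 - 4.51*c + 0.73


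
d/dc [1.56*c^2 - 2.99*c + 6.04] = 3.12*c - 2.99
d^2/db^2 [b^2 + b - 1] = 2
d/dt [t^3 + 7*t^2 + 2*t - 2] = 3*t^2 + 14*t + 2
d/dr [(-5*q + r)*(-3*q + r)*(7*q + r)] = -41*q^2 - 2*q*r + 3*r^2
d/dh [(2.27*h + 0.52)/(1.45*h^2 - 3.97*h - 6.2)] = (3.2915*h^2 - 9.0119*h - (2.27*h + 0.52)*(2.9*h - 3.97) - 14.074)/(-1.45*h^2 + 3.97*h + 6.2)^2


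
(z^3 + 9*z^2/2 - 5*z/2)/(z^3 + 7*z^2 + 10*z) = (z - 1/2)/(z + 2)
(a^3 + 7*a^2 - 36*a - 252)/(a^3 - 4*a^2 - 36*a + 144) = (a + 7)/(a - 4)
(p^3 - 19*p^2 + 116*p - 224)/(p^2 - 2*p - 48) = (p^2 - 11*p + 28)/(p + 6)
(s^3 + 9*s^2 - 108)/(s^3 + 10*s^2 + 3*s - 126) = (s + 6)/(s + 7)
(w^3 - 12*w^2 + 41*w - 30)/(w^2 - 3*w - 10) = (w^2 - 7*w + 6)/(w + 2)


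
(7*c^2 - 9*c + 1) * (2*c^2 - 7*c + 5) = 14*c^4 - 67*c^3 + 100*c^2 - 52*c + 5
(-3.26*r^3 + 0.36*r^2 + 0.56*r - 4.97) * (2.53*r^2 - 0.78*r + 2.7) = -8.2478*r^5 + 3.4536*r^4 - 7.666*r^3 - 12.0389*r^2 + 5.3886*r - 13.419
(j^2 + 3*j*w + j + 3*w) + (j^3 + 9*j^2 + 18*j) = j^3 + 10*j^2 + 3*j*w + 19*j + 3*w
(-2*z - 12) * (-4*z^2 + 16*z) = 8*z^3 + 16*z^2 - 192*z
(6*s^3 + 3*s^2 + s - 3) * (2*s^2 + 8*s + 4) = 12*s^5 + 54*s^4 + 50*s^3 + 14*s^2 - 20*s - 12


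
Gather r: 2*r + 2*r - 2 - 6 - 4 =4*r - 12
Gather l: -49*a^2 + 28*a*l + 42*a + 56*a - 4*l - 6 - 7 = -49*a^2 + 98*a + l*(28*a - 4) - 13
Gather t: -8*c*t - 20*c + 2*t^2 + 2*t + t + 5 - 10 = -20*c + 2*t^2 + t*(3 - 8*c) - 5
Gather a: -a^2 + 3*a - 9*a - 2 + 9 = -a^2 - 6*a + 7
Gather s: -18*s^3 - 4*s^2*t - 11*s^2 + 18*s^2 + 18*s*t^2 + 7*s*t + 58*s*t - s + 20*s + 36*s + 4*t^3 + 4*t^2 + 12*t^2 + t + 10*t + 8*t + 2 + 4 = -18*s^3 + s^2*(7 - 4*t) + s*(18*t^2 + 65*t + 55) + 4*t^3 + 16*t^2 + 19*t + 6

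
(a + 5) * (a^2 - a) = a^3 + 4*a^2 - 5*a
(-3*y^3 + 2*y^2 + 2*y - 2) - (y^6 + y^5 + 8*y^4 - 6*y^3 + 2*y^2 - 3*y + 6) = -y^6 - y^5 - 8*y^4 + 3*y^3 + 5*y - 8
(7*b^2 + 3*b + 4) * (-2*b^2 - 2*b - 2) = -14*b^4 - 20*b^3 - 28*b^2 - 14*b - 8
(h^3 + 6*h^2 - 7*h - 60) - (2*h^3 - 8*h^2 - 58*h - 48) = -h^3 + 14*h^2 + 51*h - 12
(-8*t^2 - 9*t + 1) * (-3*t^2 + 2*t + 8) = 24*t^4 + 11*t^3 - 85*t^2 - 70*t + 8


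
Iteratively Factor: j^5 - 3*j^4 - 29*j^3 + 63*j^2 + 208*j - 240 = (j - 4)*(j^4 + j^3 - 25*j^2 - 37*j + 60) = (j - 4)*(j - 1)*(j^3 + 2*j^2 - 23*j - 60) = (j - 5)*(j - 4)*(j - 1)*(j^2 + 7*j + 12) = (j - 5)*(j - 4)*(j - 1)*(j + 4)*(j + 3)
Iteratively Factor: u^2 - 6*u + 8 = (u - 4)*(u - 2)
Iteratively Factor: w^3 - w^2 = (w - 1)*(w^2) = w*(w - 1)*(w)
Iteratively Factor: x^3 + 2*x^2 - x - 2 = (x + 1)*(x^2 + x - 2) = (x - 1)*(x + 1)*(x + 2)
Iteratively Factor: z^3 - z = (z + 1)*(z^2 - z) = z*(z + 1)*(z - 1)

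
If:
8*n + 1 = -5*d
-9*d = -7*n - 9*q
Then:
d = 72*q/107 - 7/107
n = -45*q/107 - 9/107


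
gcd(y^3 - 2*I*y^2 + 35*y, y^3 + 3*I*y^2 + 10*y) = y^2 + 5*I*y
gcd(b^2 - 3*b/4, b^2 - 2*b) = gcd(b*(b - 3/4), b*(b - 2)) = b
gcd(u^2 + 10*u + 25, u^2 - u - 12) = 1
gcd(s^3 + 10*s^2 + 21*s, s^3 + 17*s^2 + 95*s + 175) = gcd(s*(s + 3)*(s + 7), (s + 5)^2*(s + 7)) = s + 7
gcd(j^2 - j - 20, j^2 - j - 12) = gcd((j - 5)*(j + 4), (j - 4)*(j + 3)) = 1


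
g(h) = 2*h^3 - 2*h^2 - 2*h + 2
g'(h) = 6*h^2 - 4*h - 2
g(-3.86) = -135.10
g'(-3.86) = 102.84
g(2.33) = 11.78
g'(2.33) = 21.25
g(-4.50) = -211.75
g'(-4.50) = 137.50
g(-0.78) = 1.39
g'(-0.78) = 4.77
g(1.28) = 0.36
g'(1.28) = 2.71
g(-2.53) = -38.13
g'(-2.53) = 46.53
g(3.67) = 66.58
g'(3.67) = 64.13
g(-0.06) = 2.11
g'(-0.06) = -1.74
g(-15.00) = -7168.00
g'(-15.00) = 1408.00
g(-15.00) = -7168.00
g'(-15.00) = 1408.00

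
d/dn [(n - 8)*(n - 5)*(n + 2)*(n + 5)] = 4*n^3 - 18*n^2 - 82*n + 150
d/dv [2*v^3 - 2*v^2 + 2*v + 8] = 6*v^2 - 4*v + 2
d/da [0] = 0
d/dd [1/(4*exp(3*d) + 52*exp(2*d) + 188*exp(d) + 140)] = (-3*exp(2*d) - 26*exp(d) - 47)*exp(d)/(4*(exp(3*d) + 13*exp(2*d) + 47*exp(d) + 35)^2)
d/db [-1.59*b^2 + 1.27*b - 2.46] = 1.27 - 3.18*b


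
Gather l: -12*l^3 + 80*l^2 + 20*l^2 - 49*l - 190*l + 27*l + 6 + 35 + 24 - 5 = -12*l^3 + 100*l^2 - 212*l + 60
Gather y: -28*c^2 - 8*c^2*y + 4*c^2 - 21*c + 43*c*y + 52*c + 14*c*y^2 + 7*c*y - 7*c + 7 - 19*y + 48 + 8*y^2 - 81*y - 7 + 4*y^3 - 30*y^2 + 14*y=-24*c^2 + 24*c + 4*y^3 + y^2*(14*c - 22) + y*(-8*c^2 + 50*c - 86) + 48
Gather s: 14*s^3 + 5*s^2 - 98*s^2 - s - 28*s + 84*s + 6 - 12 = 14*s^3 - 93*s^2 + 55*s - 6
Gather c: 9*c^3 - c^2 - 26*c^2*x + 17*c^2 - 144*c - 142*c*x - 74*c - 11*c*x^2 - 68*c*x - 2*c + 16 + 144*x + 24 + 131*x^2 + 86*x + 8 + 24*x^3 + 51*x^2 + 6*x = 9*c^3 + c^2*(16 - 26*x) + c*(-11*x^2 - 210*x - 220) + 24*x^3 + 182*x^2 + 236*x + 48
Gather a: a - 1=a - 1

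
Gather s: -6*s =-6*s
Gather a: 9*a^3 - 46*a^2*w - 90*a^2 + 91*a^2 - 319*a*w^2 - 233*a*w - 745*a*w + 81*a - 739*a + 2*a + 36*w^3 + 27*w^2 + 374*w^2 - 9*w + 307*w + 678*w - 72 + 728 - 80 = 9*a^3 + a^2*(1 - 46*w) + a*(-319*w^2 - 978*w - 656) + 36*w^3 + 401*w^2 + 976*w + 576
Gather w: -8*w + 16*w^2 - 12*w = 16*w^2 - 20*w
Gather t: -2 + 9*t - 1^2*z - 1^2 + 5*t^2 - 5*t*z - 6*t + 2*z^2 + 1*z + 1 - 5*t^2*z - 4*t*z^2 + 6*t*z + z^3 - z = t^2*(5 - 5*z) + t*(-4*z^2 + z + 3) + z^3 + 2*z^2 - z - 2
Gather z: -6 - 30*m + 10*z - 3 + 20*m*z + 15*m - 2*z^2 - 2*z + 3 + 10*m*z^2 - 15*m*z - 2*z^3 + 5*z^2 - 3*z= -15*m - 2*z^3 + z^2*(10*m + 3) + z*(5*m + 5) - 6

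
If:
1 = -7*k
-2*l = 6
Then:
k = -1/7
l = -3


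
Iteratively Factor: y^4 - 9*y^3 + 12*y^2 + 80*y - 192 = (y - 4)*(y^3 - 5*y^2 - 8*y + 48) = (y - 4)^2*(y^2 - y - 12) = (y - 4)^2*(y + 3)*(y - 4)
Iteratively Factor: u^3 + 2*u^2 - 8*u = (u - 2)*(u^2 + 4*u) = u*(u - 2)*(u + 4)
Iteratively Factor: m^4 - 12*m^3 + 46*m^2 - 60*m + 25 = (m - 5)*(m^3 - 7*m^2 + 11*m - 5) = (m - 5)*(m - 1)*(m^2 - 6*m + 5) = (m - 5)*(m - 1)^2*(m - 5)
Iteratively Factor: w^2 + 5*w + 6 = (w + 2)*(w + 3)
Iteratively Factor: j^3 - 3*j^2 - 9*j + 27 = (j - 3)*(j^2 - 9) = (j - 3)^2*(j + 3)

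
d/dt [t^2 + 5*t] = 2*t + 5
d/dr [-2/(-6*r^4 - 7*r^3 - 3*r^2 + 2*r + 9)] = 2*(-24*r^3 - 21*r^2 - 6*r + 2)/(6*r^4 + 7*r^3 + 3*r^2 - 2*r - 9)^2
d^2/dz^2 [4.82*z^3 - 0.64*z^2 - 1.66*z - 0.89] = 28.92*z - 1.28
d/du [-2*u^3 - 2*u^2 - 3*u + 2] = -6*u^2 - 4*u - 3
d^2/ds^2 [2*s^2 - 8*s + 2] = 4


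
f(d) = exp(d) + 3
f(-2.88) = 3.06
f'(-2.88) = 0.06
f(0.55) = 4.73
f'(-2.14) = 0.12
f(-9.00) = 3.00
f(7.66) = 2124.76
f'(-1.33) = 0.26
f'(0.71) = 2.03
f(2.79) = 19.28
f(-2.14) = 3.12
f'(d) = exp(d)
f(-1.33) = 3.26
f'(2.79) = 16.28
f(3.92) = 53.40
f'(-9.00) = 0.00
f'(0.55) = 1.73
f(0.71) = 5.03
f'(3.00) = 20.09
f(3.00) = 23.09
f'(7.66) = 2121.76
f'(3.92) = 50.40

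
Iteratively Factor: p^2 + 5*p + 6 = (p + 3)*(p + 2)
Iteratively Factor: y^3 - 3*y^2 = (y)*(y^2 - 3*y) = y^2*(y - 3)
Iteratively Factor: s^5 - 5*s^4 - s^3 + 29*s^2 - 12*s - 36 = (s - 3)*(s^4 - 2*s^3 - 7*s^2 + 8*s + 12) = (s - 3)*(s - 2)*(s^3 - 7*s - 6) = (s - 3)*(s - 2)*(s + 2)*(s^2 - 2*s - 3) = (s - 3)^2*(s - 2)*(s + 2)*(s + 1)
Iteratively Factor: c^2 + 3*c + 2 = (c + 2)*(c + 1)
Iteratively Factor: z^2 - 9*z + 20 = (z - 5)*(z - 4)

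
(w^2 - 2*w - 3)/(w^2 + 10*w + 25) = (w^2 - 2*w - 3)/(w^2 + 10*w + 25)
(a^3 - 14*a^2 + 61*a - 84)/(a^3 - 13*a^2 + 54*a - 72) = (a - 7)/(a - 6)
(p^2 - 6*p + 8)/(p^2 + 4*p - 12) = (p - 4)/(p + 6)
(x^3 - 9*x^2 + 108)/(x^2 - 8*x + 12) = (x^2 - 3*x - 18)/(x - 2)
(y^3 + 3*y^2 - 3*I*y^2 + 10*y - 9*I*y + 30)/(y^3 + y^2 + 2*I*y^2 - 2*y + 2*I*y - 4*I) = (y^2 + y*(3 - 5*I) - 15*I)/(y^2 + y - 2)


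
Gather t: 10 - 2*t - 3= 7 - 2*t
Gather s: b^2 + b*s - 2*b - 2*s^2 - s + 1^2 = b^2 - 2*b - 2*s^2 + s*(b - 1) + 1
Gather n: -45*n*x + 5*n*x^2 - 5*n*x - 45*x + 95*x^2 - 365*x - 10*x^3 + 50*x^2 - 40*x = n*(5*x^2 - 50*x) - 10*x^3 + 145*x^2 - 450*x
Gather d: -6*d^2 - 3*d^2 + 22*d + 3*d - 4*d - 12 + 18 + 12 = -9*d^2 + 21*d + 18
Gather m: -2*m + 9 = 9 - 2*m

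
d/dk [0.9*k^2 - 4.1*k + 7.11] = 1.8*k - 4.1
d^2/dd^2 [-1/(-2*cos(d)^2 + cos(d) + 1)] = (16*sin(d)^4 - 17*sin(d)^2 + 13*cos(d)/2 - 3*cos(3*d)/2 - 5)/(2*sin(d)^2 + cos(d) - 1)^3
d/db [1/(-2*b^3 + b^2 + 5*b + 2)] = (6*b^2 - 2*b - 5)/(-2*b^3 + b^2 + 5*b + 2)^2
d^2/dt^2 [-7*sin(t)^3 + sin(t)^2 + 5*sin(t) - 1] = sin(t)/4 - 63*sin(3*t)/4 + 2*cos(2*t)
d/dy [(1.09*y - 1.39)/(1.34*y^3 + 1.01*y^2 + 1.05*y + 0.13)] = (-2.9212*y^3 + 4.4869*y^2 + 2.8078*y + 1.6012)/(1.7956*y^6 + 2.7068*y^5 + 3.8341*y^4 + 2.4694*y^3 + 1.3651*y^2 + 0.273*y + 0.0169)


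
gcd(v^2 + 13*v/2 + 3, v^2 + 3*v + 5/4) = v + 1/2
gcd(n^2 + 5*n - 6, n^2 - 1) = n - 1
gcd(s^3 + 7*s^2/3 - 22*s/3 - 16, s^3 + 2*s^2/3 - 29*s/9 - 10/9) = s + 2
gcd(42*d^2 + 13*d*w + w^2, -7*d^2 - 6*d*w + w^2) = 1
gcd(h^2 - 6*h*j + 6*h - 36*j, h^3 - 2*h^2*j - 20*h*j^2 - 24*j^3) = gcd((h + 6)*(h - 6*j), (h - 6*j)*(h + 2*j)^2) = h - 6*j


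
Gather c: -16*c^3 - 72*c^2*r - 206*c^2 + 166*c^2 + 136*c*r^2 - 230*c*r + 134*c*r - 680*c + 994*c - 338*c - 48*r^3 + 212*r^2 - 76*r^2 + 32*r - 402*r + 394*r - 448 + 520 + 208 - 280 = -16*c^3 + c^2*(-72*r - 40) + c*(136*r^2 - 96*r - 24) - 48*r^3 + 136*r^2 + 24*r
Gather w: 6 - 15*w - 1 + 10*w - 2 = 3 - 5*w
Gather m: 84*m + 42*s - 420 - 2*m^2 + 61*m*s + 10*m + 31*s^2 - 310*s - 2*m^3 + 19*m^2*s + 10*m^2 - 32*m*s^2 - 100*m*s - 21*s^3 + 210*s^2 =-2*m^3 + m^2*(19*s + 8) + m*(-32*s^2 - 39*s + 94) - 21*s^3 + 241*s^2 - 268*s - 420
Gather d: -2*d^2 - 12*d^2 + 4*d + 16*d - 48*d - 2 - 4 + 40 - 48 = -14*d^2 - 28*d - 14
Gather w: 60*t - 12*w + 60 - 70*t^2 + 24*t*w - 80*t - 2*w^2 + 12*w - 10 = -70*t^2 + 24*t*w - 20*t - 2*w^2 + 50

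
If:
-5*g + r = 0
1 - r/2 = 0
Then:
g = 2/5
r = 2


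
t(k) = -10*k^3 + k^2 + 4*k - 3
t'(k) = -30*k^2 + 2*k + 4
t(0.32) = -1.95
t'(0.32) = 1.57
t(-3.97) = 622.59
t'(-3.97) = -476.77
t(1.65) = -38.60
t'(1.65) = -74.38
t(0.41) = -1.88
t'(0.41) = -0.22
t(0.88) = -5.52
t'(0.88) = -17.47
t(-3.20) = 322.12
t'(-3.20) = -309.60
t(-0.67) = -2.22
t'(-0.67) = -10.81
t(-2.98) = 258.60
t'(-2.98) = -268.37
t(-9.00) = 7332.00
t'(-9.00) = -2444.00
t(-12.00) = 17373.00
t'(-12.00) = -4340.00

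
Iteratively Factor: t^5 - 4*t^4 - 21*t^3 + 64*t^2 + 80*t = (t + 1)*(t^4 - 5*t^3 - 16*t^2 + 80*t) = (t - 5)*(t + 1)*(t^3 - 16*t) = t*(t - 5)*(t + 1)*(t^2 - 16) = t*(t - 5)*(t + 1)*(t + 4)*(t - 4)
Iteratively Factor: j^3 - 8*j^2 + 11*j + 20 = (j - 5)*(j^2 - 3*j - 4) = (j - 5)*(j + 1)*(j - 4)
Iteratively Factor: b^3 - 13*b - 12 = (b + 3)*(b^2 - 3*b - 4) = (b + 1)*(b + 3)*(b - 4)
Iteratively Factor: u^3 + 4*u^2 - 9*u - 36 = (u + 3)*(u^2 + u - 12) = (u - 3)*(u + 3)*(u + 4)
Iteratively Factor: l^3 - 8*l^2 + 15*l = (l - 3)*(l^2 - 5*l) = l*(l - 3)*(l - 5)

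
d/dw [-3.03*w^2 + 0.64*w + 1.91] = 0.64 - 6.06*w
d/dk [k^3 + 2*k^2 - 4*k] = 3*k^2 + 4*k - 4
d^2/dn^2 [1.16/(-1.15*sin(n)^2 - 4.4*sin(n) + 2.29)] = (6.1364*sin(n)^4 + 17.6088*sin(n)^3 + 25.47244*sin(n)^2 - 23.52944*sin(n) - 51.02492)/(1.15*sin(n)^2 + 4.4*sin(n) - 2.29)^3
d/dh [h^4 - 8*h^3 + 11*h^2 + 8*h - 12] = 4*h^3 - 24*h^2 + 22*h + 8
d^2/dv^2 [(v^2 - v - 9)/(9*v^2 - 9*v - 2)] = 158*(-27*v^2 + 27*v - 11)/(729*v^6 - 2187*v^5 + 1701*v^4 + 243*v^3 - 378*v^2 - 108*v - 8)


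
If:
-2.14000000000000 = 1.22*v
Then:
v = -1.75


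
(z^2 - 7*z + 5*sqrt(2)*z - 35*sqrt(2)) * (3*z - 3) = 3*z^3 - 24*z^2 + 15*sqrt(2)*z^2 - 120*sqrt(2)*z + 21*z + 105*sqrt(2)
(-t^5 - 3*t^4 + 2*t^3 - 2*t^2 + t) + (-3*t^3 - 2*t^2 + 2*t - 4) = -t^5 - 3*t^4 - t^3 - 4*t^2 + 3*t - 4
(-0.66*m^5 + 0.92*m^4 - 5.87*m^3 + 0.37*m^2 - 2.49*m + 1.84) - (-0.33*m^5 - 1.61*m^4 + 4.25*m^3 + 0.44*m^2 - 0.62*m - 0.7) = -0.33*m^5 + 2.53*m^4 - 10.12*m^3 - 0.07*m^2 - 1.87*m + 2.54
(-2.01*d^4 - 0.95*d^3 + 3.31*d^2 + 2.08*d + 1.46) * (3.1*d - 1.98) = -6.231*d^5 + 1.0348*d^4 + 12.142*d^3 - 0.105799999999999*d^2 + 0.4076*d - 2.8908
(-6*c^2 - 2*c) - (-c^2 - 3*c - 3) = -5*c^2 + c + 3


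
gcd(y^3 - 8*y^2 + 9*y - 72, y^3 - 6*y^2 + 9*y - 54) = y^2 + 9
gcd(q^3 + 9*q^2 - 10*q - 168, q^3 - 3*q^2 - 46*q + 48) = q + 6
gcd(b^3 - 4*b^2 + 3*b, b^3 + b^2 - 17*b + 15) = b^2 - 4*b + 3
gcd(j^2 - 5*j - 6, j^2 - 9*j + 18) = j - 6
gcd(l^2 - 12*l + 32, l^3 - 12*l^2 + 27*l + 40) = l - 8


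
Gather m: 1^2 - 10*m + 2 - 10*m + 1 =4 - 20*m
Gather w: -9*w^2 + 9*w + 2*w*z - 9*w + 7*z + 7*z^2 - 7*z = -9*w^2 + 2*w*z + 7*z^2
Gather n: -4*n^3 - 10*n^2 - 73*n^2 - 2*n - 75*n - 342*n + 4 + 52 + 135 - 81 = -4*n^3 - 83*n^2 - 419*n + 110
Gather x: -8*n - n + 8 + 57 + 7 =72 - 9*n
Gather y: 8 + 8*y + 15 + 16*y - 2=24*y + 21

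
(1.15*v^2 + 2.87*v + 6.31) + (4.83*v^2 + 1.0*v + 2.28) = 5.98*v^2 + 3.87*v + 8.59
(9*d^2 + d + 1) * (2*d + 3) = 18*d^3 + 29*d^2 + 5*d + 3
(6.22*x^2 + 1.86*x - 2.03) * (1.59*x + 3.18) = 9.8898*x^3 + 22.737*x^2 + 2.6871*x - 6.4554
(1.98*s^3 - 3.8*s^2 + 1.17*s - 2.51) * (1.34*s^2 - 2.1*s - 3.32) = 2.6532*s^5 - 9.25*s^4 + 2.9742*s^3 + 6.7956*s^2 + 1.3866*s + 8.3332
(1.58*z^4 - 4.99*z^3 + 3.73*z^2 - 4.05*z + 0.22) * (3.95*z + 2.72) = 6.241*z^5 - 15.4129*z^4 + 1.1607*z^3 - 5.8519*z^2 - 10.147*z + 0.5984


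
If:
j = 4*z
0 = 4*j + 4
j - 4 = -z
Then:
No Solution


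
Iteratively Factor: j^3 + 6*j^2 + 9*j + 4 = (j + 1)*(j^2 + 5*j + 4) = (j + 1)*(j + 4)*(j + 1)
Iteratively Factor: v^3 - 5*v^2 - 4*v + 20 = (v - 2)*(v^2 - 3*v - 10) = (v - 5)*(v - 2)*(v + 2)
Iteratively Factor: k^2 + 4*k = (k + 4)*(k)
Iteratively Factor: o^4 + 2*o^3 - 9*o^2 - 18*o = (o + 2)*(o^3 - 9*o) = (o + 2)*(o + 3)*(o^2 - 3*o) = (o - 3)*(o + 2)*(o + 3)*(o)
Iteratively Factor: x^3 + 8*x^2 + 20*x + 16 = (x + 2)*(x^2 + 6*x + 8) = (x + 2)*(x + 4)*(x + 2)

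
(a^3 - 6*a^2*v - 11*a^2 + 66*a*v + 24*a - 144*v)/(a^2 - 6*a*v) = a - 11 + 24/a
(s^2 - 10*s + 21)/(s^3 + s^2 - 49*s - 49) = (s - 3)/(s^2 + 8*s + 7)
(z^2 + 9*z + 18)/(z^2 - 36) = (z + 3)/(z - 6)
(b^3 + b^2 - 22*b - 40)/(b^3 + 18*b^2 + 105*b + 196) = (b^2 - 3*b - 10)/(b^2 + 14*b + 49)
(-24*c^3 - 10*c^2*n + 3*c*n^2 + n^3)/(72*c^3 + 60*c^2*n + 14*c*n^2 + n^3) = (-12*c^2 + c*n + n^2)/(36*c^2 + 12*c*n + n^2)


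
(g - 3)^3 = g^3 - 9*g^2 + 27*g - 27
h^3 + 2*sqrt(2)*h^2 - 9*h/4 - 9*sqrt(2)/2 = (h - 3/2)*(h + 3/2)*(h + 2*sqrt(2))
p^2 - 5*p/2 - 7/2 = (p - 7/2)*(p + 1)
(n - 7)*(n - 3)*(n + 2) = n^3 - 8*n^2 + n + 42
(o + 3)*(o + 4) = o^2 + 7*o + 12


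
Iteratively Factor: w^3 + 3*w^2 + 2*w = (w + 2)*(w^2 + w) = (w + 1)*(w + 2)*(w)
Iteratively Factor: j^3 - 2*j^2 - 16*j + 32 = (j - 2)*(j^2 - 16) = (j - 4)*(j - 2)*(j + 4)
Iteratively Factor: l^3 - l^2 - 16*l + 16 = (l - 1)*(l^2 - 16) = (l - 1)*(l + 4)*(l - 4)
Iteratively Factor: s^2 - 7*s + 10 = (s - 5)*(s - 2)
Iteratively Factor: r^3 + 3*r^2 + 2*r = (r + 2)*(r^2 + r) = r*(r + 2)*(r + 1)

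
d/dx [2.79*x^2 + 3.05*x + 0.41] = 5.58*x + 3.05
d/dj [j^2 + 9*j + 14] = 2*j + 9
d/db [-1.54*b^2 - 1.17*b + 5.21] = -3.08*b - 1.17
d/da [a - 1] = 1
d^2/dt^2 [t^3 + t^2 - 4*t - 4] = 6*t + 2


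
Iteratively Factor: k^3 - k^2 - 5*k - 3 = (k + 1)*(k^2 - 2*k - 3) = (k + 1)^2*(k - 3)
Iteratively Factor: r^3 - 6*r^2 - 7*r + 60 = (r - 4)*(r^2 - 2*r - 15) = (r - 4)*(r + 3)*(r - 5)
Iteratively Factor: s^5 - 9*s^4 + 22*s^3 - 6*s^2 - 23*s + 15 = (s - 1)*(s^4 - 8*s^3 + 14*s^2 + 8*s - 15) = (s - 1)*(s + 1)*(s^3 - 9*s^2 + 23*s - 15) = (s - 5)*(s - 1)*(s + 1)*(s^2 - 4*s + 3) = (s - 5)*(s - 1)^2*(s + 1)*(s - 3)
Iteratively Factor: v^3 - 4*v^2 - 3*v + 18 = (v + 2)*(v^2 - 6*v + 9) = (v - 3)*(v + 2)*(v - 3)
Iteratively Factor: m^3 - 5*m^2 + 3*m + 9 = (m - 3)*(m^2 - 2*m - 3) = (m - 3)^2*(m + 1)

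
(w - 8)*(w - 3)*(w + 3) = w^3 - 8*w^2 - 9*w + 72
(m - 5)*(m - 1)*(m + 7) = m^3 + m^2 - 37*m + 35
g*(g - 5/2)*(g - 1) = g^3 - 7*g^2/2 + 5*g/2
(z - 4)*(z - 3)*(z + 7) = z^3 - 37*z + 84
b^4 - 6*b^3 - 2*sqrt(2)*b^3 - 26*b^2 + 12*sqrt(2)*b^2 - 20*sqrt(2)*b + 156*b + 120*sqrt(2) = (b - 6)*(b - 5*sqrt(2))*(b + sqrt(2))*(b + 2*sqrt(2))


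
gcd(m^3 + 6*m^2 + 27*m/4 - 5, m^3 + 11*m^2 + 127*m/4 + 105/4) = m + 5/2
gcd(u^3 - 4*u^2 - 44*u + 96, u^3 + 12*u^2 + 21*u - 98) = u - 2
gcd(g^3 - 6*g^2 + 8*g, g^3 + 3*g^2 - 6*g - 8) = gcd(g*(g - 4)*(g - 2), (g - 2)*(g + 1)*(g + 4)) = g - 2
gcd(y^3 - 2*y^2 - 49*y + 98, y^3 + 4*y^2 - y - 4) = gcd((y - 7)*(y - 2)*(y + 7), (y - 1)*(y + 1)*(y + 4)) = 1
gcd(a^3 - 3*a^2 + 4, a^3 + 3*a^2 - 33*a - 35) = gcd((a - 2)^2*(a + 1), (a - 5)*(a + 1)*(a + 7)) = a + 1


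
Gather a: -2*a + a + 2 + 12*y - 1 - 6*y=-a + 6*y + 1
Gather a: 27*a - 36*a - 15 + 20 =5 - 9*a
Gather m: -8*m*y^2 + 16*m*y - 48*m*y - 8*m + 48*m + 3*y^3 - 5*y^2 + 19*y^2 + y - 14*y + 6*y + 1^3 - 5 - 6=m*(-8*y^2 - 32*y + 40) + 3*y^3 + 14*y^2 - 7*y - 10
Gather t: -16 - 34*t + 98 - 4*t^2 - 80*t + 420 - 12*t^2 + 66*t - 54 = -16*t^2 - 48*t + 448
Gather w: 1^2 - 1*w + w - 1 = 0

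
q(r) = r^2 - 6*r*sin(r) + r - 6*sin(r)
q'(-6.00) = 16.13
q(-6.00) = 38.38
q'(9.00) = 71.20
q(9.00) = 65.27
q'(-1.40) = 4.52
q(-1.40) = -1.81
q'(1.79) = 2.36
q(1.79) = -11.35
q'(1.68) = 0.15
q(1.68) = -11.48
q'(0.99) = -8.59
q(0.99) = -8.01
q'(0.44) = -8.49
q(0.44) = -3.05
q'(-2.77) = -12.26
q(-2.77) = 1.05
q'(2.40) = 16.79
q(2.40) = -5.62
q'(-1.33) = 4.64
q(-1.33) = -1.48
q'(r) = -6*r*cos(r) + 2*r - 6*sin(r) - 6*cos(r) + 1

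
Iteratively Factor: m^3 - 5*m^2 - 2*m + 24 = (m - 4)*(m^2 - m - 6) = (m - 4)*(m + 2)*(m - 3)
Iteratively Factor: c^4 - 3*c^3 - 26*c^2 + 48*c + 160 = (c - 5)*(c^3 + 2*c^2 - 16*c - 32) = (c - 5)*(c + 2)*(c^2 - 16) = (c - 5)*(c + 2)*(c + 4)*(c - 4)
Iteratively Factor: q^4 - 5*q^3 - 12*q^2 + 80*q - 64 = (q - 4)*(q^3 - q^2 - 16*q + 16) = (q - 4)*(q + 4)*(q^2 - 5*q + 4) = (q - 4)*(q - 1)*(q + 4)*(q - 4)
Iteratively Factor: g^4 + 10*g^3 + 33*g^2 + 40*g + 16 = (g + 1)*(g^3 + 9*g^2 + 24*g + 16) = (g + 1)*(g + 4)*(g^2 + 5*g + 4) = (g + 1)*(g + 4)^2*(g + 1)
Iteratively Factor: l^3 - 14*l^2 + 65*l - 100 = (l - 4)*(l^2 - 10*l + 25) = (l - 5)*(l - 4)*(l - 5)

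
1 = 1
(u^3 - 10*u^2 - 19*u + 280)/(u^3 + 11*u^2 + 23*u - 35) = (u^2 - 15*u + 56)/(u^2 + 6*u - 7)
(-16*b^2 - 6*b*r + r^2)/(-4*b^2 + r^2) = (-8*b + r)/(-2*b + r)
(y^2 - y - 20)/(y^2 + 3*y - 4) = (y - 5)/(y - 1)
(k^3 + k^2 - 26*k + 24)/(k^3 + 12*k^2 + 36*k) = (k^2 - 5*k + 4)/(k*(k + 6))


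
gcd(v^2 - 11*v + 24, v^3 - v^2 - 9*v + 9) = v - 3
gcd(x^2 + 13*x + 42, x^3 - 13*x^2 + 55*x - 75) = 1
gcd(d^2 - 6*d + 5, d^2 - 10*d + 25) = d - 5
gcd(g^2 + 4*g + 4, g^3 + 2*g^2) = g + 2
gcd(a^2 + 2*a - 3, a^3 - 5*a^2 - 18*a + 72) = 1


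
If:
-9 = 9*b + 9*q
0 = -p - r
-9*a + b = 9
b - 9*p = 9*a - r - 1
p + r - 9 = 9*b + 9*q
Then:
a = -q/9 - 10/9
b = -q - 1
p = 1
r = -1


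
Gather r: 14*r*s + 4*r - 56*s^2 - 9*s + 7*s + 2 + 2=r*(14*s + 4) - 56*s^2 - 2*s + 4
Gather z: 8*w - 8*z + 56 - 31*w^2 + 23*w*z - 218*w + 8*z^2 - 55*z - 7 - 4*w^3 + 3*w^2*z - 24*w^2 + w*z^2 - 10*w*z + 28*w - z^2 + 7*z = -4*w^3 - 55*w^2 - 182*w + z^2*(w + 7) + z*(3*w^2 + 13*w - 56) + 49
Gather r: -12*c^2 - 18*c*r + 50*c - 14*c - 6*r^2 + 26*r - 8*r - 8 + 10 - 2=-12*c^2 + 36*c - 6*r^2 + r*(18 - 18*c)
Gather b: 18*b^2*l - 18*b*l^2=18*b^2*l - 18*b*l^2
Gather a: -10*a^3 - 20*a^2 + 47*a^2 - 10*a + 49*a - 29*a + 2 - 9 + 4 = -10*a^3 + 27*a^2 + 10*a - 3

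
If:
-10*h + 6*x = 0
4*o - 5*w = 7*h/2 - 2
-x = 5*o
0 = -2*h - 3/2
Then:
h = -3/4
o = 1/4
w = 9/8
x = -5/4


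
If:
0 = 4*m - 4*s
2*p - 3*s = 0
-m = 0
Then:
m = 0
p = 0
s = 0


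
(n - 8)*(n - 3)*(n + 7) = n^3 - 4*n^2 - 53*n + 168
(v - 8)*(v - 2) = v^2 - 10*v + 16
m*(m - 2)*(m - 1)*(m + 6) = m^4 + 3*m^3 - 16*m^2 + 12*m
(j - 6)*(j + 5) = j^2 - j - 30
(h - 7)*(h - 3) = h^2 - 10*h + 21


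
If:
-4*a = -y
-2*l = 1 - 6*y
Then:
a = y/4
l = 3*y - 1/2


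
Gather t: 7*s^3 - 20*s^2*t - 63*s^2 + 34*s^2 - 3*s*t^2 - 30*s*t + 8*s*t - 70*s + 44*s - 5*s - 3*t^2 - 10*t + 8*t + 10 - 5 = 7*s^3 - 29*s^2 - 31*s + t^2*(-3*s - 3) + t*(-20*s^2 - 22*s - 2) + 5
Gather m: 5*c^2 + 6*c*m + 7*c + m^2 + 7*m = 5*c^2 + 7*c + m^2 + m*(6*c + 7)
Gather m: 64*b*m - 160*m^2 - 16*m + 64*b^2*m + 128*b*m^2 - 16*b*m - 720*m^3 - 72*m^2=-720*m^3 + m^2*(128*b - 232) + m*(64*b^2 + 48*b - 16)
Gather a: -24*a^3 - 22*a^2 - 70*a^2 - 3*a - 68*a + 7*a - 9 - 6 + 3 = -24*a^3 - 92*a^2 - 64*a - 12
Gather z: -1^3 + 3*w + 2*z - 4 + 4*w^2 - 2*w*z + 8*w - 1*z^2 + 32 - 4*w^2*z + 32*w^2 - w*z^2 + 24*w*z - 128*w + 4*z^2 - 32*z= 36*w^2 - 117*w + z^2*(3 - w) + z*(-4*w^2 + 22*w - 30) + 27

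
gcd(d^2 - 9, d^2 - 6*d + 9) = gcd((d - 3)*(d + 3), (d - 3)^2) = d - 3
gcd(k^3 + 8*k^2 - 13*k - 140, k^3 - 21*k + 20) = k^2 + k - 20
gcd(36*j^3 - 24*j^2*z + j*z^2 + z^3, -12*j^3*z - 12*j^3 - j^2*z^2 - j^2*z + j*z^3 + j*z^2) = 1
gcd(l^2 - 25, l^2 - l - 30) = l + 5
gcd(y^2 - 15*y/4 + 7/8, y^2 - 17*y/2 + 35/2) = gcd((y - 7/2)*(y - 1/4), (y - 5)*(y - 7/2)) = y - 7/2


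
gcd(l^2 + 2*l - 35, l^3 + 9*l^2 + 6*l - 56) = l + 7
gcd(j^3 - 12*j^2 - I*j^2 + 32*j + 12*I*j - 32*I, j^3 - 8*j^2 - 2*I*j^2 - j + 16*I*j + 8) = j^2 + j*(-8 - I) + 8*I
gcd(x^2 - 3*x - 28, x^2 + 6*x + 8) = x + 4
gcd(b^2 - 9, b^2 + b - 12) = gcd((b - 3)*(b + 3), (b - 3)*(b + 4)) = b - 3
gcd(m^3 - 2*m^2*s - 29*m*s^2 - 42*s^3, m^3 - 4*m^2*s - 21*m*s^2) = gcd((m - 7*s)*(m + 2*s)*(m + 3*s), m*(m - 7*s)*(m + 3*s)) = -m^2 + 4*m*s + 21*s^2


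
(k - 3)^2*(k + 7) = k^3 + k^2 - 33*k + 63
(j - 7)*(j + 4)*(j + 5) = j^3 + 2*j^2 - 43*j - 140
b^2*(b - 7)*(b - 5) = b^4 - 12*b^3 + 35*b^2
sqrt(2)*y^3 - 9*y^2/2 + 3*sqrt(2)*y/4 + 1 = (y - 2*sqrt(2))*(y - sqrt(2)/2)*(sqrt(2)*y + 1/2)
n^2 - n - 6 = (n - 3)*(n + 2)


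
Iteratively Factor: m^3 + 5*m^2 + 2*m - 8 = (m + 4)*(m^2 + m - 2) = (m + 2)*(m + 4)*(m - 1)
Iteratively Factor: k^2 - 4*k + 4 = (k - 2)*(k - 2)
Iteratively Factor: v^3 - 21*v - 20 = (v + 1)*(v^2 - v - 20) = (v - 5)*(v + 1)*(v + 4)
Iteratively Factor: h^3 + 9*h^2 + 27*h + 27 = (h + 3)*(h^2 + 6*h + 9) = (h + 3)^2*(h + 3)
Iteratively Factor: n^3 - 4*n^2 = (n)*(n^2 - 4*n) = n*(n - 4)*(n)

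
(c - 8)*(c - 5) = c^2 - 13*c + 40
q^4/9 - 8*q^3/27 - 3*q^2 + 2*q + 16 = (q/3 + 1)^2*(q - 6)*(q - 8/3)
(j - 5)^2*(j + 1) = j^3 - 9*j^2 + 15*j + 25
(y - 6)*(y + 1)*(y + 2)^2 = y^4 - y^3 - 22*y^2 - 44*y - 24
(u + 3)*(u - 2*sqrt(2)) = u^2 - 2*sqrt(2)*u + 3*u - 6*sqrt(2)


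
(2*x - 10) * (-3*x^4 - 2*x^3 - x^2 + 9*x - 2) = -6*x^5 + 26*x^4 + 18*x^3 + 28*x^2 - 94*x + 20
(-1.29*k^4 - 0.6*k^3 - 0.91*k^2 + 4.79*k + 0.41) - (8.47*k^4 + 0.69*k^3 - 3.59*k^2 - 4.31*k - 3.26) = -9.76*k^4 - 1.29*k^3 + 2.68*k^2 + 9.1*k + 3.67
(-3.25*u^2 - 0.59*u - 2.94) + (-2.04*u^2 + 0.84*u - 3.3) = -5.29*u^2 + 0.25*u - 6.24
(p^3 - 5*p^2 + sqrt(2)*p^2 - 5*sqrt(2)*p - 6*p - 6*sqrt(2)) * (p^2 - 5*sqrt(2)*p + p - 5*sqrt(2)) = p^5 - 4*sqrt(2)*p^4 - 4*p^4 - 21*p^3 + 16*sqrt(2)*p^3 + 34*p^2 + 44*sqrt(2)*p^2 + 24*sqrt(2)*p + 110*p + 60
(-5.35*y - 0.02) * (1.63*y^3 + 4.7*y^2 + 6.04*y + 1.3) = -8.7205*y^4 - 25.1776*y^3 - 32.408*y^2 - 7.0758*y - 0.026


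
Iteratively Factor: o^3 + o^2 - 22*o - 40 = (o + 4)*(o^2 - 3*o - 10) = (o - 5)*(o + 4)*(o + 2)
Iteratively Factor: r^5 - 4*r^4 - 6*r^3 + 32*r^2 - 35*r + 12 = (r - 1)*(r^4 - 3*r^3 - 9*r^2 + 23*r - 12) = (r - 1)*(r + 3)*(r^3 - 6*r^2 + 9*r - 4) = (r - 4)*(r - 1)*(r + 3)*(r^2 - 2*r + 1) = (r - 4)*(r - 1)^2*(r + 3)*(r - 1)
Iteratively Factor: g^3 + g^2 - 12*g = (g - 3)*(g^2 + 4*g) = (g - 3)*(g + 4)*(g)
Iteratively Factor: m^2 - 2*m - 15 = (m + 3)*(m - 5)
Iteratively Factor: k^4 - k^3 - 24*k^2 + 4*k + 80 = (k - 2)*(k^3 + k^2 - 22*k - 40) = (k - 5)*(k - 2)*(k^2 + 6*k + 8) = (k - 5)*(k - 2)*(k + 4)*(k + 2)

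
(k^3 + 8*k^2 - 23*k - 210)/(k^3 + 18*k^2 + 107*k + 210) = (k - 5)/(k + 5)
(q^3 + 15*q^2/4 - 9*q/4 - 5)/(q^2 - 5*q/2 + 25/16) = 4*(q^2 + 5*q + 4)/(4*q - 5)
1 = 1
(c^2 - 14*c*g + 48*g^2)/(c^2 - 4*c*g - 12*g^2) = (c - 8*g)/(c + 2*g)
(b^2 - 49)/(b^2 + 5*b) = (b^2 - 49)/(b*(b + 5))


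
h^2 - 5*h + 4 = (h - 4)*(h - 1)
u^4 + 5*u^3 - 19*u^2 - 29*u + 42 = (u - 3)*(u - 1)*(u + 2)*(u + 7)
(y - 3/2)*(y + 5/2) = y^2 + y - 15/4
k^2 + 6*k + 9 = (k + 3)^2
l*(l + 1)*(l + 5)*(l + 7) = l^4 + 13*l^3 + 47*l^2 + 35*l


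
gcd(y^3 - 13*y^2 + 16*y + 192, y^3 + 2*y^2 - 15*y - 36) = y + 3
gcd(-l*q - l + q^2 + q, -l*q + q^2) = -l + q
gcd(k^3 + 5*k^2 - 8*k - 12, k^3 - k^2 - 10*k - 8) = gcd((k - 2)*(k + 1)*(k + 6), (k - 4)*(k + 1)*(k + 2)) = k + 1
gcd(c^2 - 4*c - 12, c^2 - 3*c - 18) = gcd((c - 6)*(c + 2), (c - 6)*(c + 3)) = c - 6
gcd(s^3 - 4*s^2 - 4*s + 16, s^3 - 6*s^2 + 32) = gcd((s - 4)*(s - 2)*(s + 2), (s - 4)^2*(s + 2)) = s^2 - 2*s - 8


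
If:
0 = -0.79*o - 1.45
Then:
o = -1.84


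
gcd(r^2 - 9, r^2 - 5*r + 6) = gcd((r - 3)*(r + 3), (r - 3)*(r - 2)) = r - 3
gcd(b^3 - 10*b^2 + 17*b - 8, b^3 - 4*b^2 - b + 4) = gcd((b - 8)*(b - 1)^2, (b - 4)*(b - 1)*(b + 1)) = b - 1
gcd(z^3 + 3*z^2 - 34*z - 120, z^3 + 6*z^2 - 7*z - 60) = z^2 + 9*z + 20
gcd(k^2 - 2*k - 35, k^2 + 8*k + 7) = 1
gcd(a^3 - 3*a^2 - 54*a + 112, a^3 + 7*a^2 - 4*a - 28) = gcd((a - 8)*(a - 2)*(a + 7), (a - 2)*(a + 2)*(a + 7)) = a^2 + 5*a - 14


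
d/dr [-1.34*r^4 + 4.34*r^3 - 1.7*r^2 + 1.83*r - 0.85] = -5.36*r^3 + 13.02*r^2 - 3.4*r + 1.83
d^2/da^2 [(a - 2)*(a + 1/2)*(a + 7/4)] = 6*a + 1/2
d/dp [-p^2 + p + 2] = 1 - 2*p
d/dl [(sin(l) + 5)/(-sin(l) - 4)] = cos(l)/(sin(l) + 4)^2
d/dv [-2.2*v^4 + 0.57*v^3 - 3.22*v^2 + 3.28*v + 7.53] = -8.8*v^3 + 1.71*v^2 - 6.44*v + 3.28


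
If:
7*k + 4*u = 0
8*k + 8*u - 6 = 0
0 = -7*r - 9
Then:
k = -1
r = -9/7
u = 7/4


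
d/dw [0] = 0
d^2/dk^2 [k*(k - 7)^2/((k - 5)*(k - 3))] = 4*(-7*k^3 + 135*k^2 - 765*k + 1365)/(k^6 - 24*k^5 + 237*k^4 - 1232*k^3 + 3555*k^2 - 5400*k + 3375)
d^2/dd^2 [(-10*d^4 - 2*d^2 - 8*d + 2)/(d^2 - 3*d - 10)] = 4*(-5*d^6 + 45*d^5 + 15*d^4 - 1207*d^3 - 3027*d^2 - 129*d + 39)/(d^6 - 9*d^5 - 3*d^4 + 153*d^3 + 30*d^2 - 900*d - 1000)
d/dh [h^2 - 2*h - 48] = 2*h - 2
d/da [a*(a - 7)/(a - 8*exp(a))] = (a*(a - 7)*(8*exp(a) - 1) + (a - 8*exp(a))*(2*a - 7))/(a - 8*exp(a))^2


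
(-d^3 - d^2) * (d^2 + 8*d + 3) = -d^5 - 9*d^4 - 11*d^3 - 3*d^2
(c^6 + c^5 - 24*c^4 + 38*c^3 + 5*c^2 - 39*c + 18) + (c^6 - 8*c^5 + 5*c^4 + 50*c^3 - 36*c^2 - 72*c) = 2*c^6 - 7*c^5 - 19*c^4 + 88*c^3 - 31*c^2 - 111*c + 18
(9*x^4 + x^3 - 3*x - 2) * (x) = 9*x^5 + x^4 - 3*x^2 - 2*x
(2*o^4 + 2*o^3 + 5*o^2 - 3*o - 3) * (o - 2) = 2*o^5 - 2*o^4 + o^3 - 13*o^2 + 3*o + 6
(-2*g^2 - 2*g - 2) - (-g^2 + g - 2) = -g^2 - 3*g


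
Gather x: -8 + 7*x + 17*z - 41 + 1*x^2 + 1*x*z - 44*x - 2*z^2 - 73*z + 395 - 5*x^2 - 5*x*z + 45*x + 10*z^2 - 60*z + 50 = -4*x^2 + x*(8 - 4*z) + 8*z^2 - 116*z + 396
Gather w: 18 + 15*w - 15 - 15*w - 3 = 0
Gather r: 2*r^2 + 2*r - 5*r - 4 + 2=2*r^2 - 3*r - 2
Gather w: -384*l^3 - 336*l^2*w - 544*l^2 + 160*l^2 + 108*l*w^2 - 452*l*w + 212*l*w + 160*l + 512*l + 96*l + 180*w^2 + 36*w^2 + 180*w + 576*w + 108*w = -384*l^3 - 384*l^2 + 768*l + w^2*(108*l + 216) + w*(-336*l^2 - 240*l + 864)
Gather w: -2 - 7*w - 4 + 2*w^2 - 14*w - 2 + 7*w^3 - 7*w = 7*w^3 + 2*w^2 - 28*w - 8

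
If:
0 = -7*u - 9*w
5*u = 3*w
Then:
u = 0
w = 0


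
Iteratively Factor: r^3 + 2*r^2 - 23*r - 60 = (r + 3)*(r^2 - r - 20) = (r - 5)*(r + 3)*(r + 4)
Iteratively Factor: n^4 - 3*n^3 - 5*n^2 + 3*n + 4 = (n + 1)*(n^3 - 4*n^2 - n + 4) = (n + 1)^2*(n^2 - 5*n + 4) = (n - 4)*(n + 1)^2*(n - 1)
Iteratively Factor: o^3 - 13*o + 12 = (o + 4)*(o^2 - 4*o + 3) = (o - 1)*(o + 4)*(o - 3)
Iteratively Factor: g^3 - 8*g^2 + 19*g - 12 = (g - 1)*(g^2 - 7*g + 12) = (g - 3)*(g - 1)*(g - 4)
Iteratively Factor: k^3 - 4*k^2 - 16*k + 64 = (k - 4)*(k^2 - 16) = (k - 4)^2*(k + 4)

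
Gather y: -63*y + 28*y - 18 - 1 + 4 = -35*y - 15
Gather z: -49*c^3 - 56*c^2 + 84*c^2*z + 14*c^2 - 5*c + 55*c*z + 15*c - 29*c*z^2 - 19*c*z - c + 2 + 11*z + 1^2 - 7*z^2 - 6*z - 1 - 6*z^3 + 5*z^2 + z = -49*c^3 - 42*c^2 + 9*c - 6*z^3 + z^2*(-29*c - 2) + z*(84*c^2 + 36*c + 6) + 2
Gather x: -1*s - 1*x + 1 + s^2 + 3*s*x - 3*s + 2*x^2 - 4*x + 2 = s^2 - 4*s + 2*x^2 + x*(3*s - 5) + 3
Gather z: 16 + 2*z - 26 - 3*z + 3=-z - 7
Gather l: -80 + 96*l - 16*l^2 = -16*l^2 + 96*l - 80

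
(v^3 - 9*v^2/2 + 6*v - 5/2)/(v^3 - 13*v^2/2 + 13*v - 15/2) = (v - 1)/(v - 3)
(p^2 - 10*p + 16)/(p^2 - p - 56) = (p - 2)/(p + 7)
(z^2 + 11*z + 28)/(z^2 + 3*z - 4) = (z + 7)/(z - 1)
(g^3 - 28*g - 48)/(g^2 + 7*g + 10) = (g^2 - 2*g - 24)/(g + 5)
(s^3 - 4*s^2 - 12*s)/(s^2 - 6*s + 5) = s*(s^2 - 4*s - 12)/(s^2 - 6*s + 5)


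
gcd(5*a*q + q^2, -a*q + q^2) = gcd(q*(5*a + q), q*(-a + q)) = q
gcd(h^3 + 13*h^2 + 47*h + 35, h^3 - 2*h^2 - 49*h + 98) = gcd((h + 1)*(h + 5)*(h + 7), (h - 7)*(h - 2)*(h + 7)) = h + 7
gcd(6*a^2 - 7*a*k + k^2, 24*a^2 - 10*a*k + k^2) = 6*a - k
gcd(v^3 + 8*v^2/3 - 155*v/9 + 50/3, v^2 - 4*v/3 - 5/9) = v - 5/3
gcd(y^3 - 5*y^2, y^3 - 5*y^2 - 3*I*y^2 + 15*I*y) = y^2 - 5*y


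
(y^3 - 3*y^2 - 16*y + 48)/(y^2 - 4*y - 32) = (y^2 - 7*y + 12)/(y - 8)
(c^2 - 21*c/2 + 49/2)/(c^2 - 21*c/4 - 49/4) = 2*(2*c - 7)/(4*c + 7)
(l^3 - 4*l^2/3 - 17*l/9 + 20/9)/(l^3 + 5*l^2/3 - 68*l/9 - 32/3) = (3*l^2 - 8*l + 5)/(3*l^2 + l - 24)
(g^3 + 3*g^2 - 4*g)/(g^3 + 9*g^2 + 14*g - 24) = g/(g + 6)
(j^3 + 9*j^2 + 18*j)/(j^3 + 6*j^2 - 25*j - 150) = j*(j + 3)/(j^2 - 25)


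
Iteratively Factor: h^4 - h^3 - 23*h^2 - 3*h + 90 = (h - 2)*(h^3 + h^2 - 21*h - 45) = (h - 2)*(h + 3)*(h^2 - 2*h - 15) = (h - 5)*(h - 2)*(h + 3)*(h + 3)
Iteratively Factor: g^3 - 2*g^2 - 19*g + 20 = (g - 5)*(g^2 + 3*g - 4) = (g - 5)*(g - 1)*(g + 4)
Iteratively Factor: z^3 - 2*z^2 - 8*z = (z - 4)*(z^2 + 2*z) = (z - 4)*(z + 2)*(z)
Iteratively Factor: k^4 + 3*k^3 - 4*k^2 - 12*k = (k - 2)*(k^3 + 5*k^2 + 6*k) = (k - 2)*(k + 2)*(k^2 + 3*k) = (k - 2)*(k + 2)*(k + 3)*(k)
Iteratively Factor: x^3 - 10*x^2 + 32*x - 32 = (x - 4)*(x^2 - 6*x + 8) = (x - 4)*(x - 2)*(x - 4)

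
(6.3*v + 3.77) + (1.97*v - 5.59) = 8.27*v - 1.82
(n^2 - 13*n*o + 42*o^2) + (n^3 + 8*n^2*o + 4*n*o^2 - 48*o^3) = n^3 + 8*n^2*o + n^2 + 4*n*o^2 - 13*n*o - 48*o^3 + 42*o^2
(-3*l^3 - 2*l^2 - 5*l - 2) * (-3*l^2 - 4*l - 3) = 9*l^5 + 18*l^4 + 32*l^3 + 32*l^2 + 23*l + 6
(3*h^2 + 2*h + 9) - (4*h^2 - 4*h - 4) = -h^2 + 6*h + 13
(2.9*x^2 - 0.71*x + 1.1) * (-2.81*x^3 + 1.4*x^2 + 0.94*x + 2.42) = -8.149*x^5 + 6.0551*x^4 - 1.359*x^3 + 7.8906*x^2 - 0.6842*x + 2.662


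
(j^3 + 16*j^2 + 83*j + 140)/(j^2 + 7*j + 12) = (j^2 + 12*j + 35)/(j + 3)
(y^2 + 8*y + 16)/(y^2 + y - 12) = (y + 4)/(y - 3)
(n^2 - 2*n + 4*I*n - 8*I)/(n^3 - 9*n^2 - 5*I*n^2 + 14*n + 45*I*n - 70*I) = (n + 4*I)/(n^2 - n*(7 + 5*I) + 35*I)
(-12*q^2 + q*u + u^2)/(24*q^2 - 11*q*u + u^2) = (-4*q - u)/(8*q - u)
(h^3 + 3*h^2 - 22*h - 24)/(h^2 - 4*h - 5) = (h^2 + 2*h - 24)/(h - 5)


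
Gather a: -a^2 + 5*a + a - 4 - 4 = -a^2 + 6*a - 8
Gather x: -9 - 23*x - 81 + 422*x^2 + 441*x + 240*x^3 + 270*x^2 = 240*x^3 + 692*x^2 + 418*x - 90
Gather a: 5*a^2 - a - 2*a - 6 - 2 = 5*a^2 - 3*a - 8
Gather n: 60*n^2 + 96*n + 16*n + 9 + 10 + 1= 60*n^2 + 112*n + 20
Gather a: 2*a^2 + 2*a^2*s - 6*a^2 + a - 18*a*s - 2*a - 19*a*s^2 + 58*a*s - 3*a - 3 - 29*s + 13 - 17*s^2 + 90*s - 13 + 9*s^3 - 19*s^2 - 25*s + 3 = a^2*(2*s - 4) + a*(-19*s^2 + 40*s - 4) + 9*s^3 - 36*s^2 + 36*s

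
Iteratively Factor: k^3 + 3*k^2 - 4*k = (k)*(k^2 + 3*k - 4) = k*(k + 4)*(k - 1)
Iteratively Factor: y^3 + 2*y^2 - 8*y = (y - 2)*(y^2 + 4*y) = y*(y - 2)*(y + 4)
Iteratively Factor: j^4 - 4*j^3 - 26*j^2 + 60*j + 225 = (j - 5)*(j^3 + j^2 - 21*j - 45) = (j - 5)*(j + 3)*(j^2 - 2*j - 15) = (j - 5)*(j + 3)^2*(j - 5)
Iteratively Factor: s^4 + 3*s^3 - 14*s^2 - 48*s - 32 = (s - 4)*(s^3 + 7*s^2 + 14*s + 8) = (s - 4)*(s + 4)*(s^2 + 3*s + 2) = (s - 4)*(s + 1)*(s + 4)*(s + 2)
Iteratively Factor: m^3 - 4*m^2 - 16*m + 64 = (m - 4)*(m^2 - 16) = (m - 4)*(m + 4)*(m - 4)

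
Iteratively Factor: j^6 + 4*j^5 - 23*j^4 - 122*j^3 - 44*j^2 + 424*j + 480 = (j + 2)*(j^5 + 2*j^4 - 27*j^3 - 68*j^2 + 92*j + 240) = (j + 2)*(j + 4)*(j^4 - 2*j^3 - 19*j^2 + 8*j + 60) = (j + 2)^2*(j + 4)*(j^3 - 4*j^2 - 11*j + 30) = (j - 2)*(j + 2)^2*(j + 4)*(j^2 - 2*j - 15) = (j - 2)*(j + 2)^2*(j + 3)*(j + 4)*(j - 5)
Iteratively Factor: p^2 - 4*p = (p - 4)*(p)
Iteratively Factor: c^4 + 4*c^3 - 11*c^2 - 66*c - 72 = (c + 3)*(c^3 + c^2 - 14*c - 24) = (c - 4)*(c + 3)*(c^2 + 5*c + 6) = (c - 4)*(c + 3)^2*(c + 2)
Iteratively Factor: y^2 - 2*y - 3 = (y - 3)*(y + 1)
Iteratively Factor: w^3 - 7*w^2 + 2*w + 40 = (w + 2)*(w^2 - 9*w + 20) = (w - 5)*(w + 2)*(w - 4)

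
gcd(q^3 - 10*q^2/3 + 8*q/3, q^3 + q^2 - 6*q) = q^2 - 2*q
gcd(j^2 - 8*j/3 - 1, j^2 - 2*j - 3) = j - 3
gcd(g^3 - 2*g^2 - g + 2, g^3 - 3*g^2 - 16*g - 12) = g + 1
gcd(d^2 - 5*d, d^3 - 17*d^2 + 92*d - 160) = d - 5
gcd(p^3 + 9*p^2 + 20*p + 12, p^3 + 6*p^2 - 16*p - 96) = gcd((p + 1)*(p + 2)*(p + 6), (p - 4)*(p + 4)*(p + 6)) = p + 6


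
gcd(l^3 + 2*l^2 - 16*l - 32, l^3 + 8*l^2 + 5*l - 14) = l + 2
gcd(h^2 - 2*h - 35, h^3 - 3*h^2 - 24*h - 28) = h - 7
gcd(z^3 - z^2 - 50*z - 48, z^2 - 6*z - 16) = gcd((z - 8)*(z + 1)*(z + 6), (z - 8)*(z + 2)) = z - 8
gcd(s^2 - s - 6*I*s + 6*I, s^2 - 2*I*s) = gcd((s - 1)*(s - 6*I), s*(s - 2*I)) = 1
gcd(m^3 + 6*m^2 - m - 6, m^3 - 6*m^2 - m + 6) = m^2 - 1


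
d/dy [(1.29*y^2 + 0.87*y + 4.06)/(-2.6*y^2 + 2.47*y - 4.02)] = (5.4483*y^2 + 10.7404*y - 13.5256)/(6.76*y^4 - 12.844*y^3 + 27.0049*y^2 - 19.8588*y + 16.1604)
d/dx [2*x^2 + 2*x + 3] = 4*x + 2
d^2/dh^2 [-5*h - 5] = 0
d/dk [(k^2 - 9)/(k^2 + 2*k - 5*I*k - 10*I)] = (2*k*(k^2 + 2*k - 5*I*k - 10*I) - (k^2 - 9)*(2*k + 2 - 5*I))/(k^2 + 2*k - 5*I*k - 10*I)^2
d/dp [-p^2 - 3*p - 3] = -2*p - 3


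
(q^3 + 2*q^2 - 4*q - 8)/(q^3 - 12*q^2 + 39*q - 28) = (q^3 + 2*q^2 - 4*q - 8)/(q^3 - 12*q^2 + 39*q - 28)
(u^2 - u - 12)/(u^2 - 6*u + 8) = (u + 3)/(u - 2)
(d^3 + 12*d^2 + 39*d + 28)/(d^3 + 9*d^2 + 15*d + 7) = (d + 4)/(d + 1)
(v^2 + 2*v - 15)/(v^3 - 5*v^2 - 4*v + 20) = (v^2 + 2*v - 15)/(v^3 - 5*v^2 - 4*v + 20)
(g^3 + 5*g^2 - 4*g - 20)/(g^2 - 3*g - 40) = (g^2 - 4)/(g - 8)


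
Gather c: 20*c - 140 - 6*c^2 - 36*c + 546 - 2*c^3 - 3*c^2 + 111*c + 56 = -2*c^3 - 9*c^2 + 95*c + 462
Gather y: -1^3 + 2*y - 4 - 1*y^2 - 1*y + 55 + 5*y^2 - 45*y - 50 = 4*y^2 - 44*y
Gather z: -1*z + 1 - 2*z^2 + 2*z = -2*z^2 + z + 1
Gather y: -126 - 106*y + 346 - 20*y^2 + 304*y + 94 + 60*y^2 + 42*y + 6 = 40*y^2 + 240*y + 320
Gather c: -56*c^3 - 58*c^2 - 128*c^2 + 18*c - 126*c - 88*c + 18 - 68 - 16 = -56*c^3 - 186*c^2 - 196*c - 66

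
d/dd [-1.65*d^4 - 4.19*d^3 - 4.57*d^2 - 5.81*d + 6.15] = -6.6*d^3 - 12.57*d^2 - 9.14*d - 5.81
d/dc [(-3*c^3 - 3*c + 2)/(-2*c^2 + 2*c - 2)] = (-(2*c - 1)*(3*c^3 + 3*c - 2) + 3*(3*c^2 + 1)*(c^2 - c + 1))/(2*(c^2 - c + 1)^2)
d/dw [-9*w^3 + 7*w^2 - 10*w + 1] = -27*w^2 + 14*w - 10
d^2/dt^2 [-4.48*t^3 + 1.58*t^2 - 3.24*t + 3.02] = 3.16 - 26.88*t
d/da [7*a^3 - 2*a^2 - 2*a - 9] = 21*a^2 - 4*a - 2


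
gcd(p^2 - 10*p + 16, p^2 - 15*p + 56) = p - 8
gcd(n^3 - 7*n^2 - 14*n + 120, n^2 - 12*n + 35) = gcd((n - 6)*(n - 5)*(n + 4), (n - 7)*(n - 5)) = n - 5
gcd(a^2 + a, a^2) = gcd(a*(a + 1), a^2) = a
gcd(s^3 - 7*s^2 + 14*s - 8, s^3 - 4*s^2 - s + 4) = s^2 - 5*s + 4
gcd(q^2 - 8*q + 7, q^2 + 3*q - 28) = 1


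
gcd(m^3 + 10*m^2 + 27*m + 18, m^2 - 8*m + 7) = 1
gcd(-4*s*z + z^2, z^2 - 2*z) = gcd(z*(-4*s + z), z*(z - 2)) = z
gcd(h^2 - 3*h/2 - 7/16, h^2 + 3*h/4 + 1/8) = h + 1/4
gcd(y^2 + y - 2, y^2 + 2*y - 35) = 1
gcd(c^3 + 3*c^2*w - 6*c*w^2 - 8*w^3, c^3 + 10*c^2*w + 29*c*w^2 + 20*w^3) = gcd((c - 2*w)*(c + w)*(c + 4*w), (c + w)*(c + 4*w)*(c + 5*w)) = c^2 + 5*c*w + 4*w^2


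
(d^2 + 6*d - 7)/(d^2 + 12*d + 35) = (d - 1)/(d + 5)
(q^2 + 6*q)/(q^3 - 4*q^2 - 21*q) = (q + 6)/(q^2 - 4*q - 21)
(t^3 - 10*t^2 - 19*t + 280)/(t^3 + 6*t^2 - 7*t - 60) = (t^2 - 15*t + 56)/(t^2 + t - 12)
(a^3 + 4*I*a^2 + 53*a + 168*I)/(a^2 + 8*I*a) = a - 4*I + 21/a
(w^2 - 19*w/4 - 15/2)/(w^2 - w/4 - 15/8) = 2*(w - 6)/(2*w - 3)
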